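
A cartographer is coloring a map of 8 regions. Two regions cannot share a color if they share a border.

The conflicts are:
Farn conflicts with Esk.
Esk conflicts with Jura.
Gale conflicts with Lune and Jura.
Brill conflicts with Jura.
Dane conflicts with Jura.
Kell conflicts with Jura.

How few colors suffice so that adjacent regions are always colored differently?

2

Esk and Jura conflict, so at least 2 colors are needed.
2 colors suffice: color 1 → {Farn, Lune, Jura}; color 2 → {Esk, Gale, Brill, Dane, Kell}. Every pair that conflicts lands in different colors.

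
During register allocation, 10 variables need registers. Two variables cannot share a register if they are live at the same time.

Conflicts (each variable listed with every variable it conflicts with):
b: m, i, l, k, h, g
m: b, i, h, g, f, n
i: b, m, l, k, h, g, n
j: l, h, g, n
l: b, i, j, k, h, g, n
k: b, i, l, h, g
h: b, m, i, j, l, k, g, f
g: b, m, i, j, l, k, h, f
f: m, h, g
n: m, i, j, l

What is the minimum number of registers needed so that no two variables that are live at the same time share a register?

b, i, l, k, h, g all conflict with each other, so at least 6 registers are needed.
6 registers suffice: b=5, m=3, i=4, j=4, l=3, k=6, h=2, g=1, f=4, n=1. No two conflicting variables share a register.

6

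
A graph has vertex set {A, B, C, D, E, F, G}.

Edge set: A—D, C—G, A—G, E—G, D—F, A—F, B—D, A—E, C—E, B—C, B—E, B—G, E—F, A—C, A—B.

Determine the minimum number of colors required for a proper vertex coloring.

A, B, C, E, G form a clique, so at least 5 colors are needed.
5 colors suffice: color 1 → {A}; color 2 → {D, E}; color 3 → {B, F}; color 4 → {G}; color 5 → {C}. Each edge has distinct colors on its endpoints.

5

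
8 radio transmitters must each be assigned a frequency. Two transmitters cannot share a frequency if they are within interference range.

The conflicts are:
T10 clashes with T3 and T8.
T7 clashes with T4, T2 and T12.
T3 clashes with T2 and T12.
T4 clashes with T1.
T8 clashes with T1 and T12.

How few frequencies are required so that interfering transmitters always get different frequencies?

The cycle T4-T7-T12-T8-T1-T4 has odd length 5, so it cannot be 2-colored; at least 3 frequencies are needed.
3 frequencies suffice: frequency 1 → {T7, T3, T8}; frequency 2 → {T10, T2, T1, T12}; frequency 3 → {T4}. Every pair that conflicts lands in different frequencies.

3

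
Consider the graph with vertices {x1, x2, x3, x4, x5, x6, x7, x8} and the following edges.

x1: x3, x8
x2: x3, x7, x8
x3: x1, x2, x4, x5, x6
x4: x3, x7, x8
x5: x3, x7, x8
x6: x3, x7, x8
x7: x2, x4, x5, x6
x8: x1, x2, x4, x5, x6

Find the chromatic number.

x2 and x7 are adjacent, so at least 2 colors are needed.
2 colors suffice: color 1 → {x3, x7, x8}; color 2 → {x1, x2, x4, x5, x6}. No two adjacent vertices share a color.

2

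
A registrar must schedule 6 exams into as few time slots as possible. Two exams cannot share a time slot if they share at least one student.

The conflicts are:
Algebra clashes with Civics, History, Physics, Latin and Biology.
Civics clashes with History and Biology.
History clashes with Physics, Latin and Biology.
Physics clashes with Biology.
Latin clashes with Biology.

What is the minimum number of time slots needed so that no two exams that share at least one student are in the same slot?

4

Algebra, History, Latin, Biology are mutually in conflict, so at least 4 time slots are needed.
4 time slots suffice: time slot 1 → {History}; time slot 2 → {Algebra}; time slot 3 → {Biology}; time slot 4 → {Civics, Physics, Latin}. No two conflicting exams share a time slot.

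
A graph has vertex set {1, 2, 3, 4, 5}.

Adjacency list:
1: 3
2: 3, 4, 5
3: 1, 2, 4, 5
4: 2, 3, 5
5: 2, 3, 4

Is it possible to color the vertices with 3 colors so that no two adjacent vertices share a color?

2, 3, 4, 5 are pairwise adjacent (a clique of size 4), so at least 4 colors are needed.
So 3 colors are not enough.

No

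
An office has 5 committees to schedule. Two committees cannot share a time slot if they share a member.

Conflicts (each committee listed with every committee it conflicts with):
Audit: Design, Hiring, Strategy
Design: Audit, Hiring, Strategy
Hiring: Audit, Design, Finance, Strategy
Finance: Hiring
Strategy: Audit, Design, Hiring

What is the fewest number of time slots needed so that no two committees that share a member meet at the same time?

Audit, Design, Hiring, Strategy are mutually in conflict, so at least 4 time slots are needed.
4 time slots suffice: Audit=4, Design=3, Hiring=1, Finance=2, Strategy=2. Every pair that conflicts lands in different time slots.

4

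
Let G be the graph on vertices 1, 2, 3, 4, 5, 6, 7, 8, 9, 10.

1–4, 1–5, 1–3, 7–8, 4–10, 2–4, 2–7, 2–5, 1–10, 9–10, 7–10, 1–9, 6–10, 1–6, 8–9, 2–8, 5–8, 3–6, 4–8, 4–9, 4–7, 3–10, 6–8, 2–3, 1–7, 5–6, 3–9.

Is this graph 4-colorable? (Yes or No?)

The chromatic number is 4. 2, 4, 7, 8 are mutually adjacent (a clique of size 4), so at least 4 colors are needed.
4 colors suffice: color red → {1, 8}; color blue → {3, 4, 5}; color green → {2, 10}; color yellow → {6, 7, 9}.
That is already a proper 4-coloring.

Yes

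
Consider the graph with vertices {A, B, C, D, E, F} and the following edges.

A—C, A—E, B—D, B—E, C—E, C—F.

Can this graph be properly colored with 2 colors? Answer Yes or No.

No

A, C, E are mutually adjacent, so at least 3 colors are needed.
So 2 colors are not enough.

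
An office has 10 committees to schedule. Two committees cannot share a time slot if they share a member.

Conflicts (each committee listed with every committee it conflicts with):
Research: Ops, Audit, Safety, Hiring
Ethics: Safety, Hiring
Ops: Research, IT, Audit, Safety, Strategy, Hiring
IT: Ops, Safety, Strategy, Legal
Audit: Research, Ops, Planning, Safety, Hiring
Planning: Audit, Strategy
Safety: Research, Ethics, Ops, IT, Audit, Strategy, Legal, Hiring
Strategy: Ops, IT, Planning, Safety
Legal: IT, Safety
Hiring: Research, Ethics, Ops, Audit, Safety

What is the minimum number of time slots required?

5

Research, Ops, Audit, Safety, Hiring pairwise conflict, so at least 5 time slots are needed.
A valid assignment using 5 time slots: Research=5, Ethics=2, Ops=2, IT=4, Audit=4, Planning=1, Safety=1, Strategy=3, Legal=2, Hiring=3. Every pair that conflicts lands in different time slots.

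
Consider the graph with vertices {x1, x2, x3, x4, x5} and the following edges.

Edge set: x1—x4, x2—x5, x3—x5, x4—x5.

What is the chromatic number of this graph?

x3 and x5 are adjacent, so at least 2 colors are needed.
2 colors suffice: color R → {x1, x5}; color B → {x2, x3, x4}. Each edge has distinct colors on its endpoints.

2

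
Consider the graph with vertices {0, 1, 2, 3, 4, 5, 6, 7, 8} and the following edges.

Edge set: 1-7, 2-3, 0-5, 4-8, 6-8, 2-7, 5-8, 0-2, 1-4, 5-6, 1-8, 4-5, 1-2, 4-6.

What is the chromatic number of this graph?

4

4, 5, 6, 8 are pairwise adjacent (a clique of size 4), so at least 4 colors are needed.
4 colors suffice: color a → {1, 3, 5}; color b → {2, 4}; color c → {0, 7, 8}; color d → {6}. Every edge joins two different colors.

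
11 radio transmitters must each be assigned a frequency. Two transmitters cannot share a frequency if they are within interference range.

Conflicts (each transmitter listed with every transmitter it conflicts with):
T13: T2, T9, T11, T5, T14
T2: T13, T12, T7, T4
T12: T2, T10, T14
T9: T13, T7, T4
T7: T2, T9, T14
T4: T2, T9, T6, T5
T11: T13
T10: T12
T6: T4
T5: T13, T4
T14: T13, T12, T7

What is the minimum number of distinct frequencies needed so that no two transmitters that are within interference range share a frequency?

2

T13 and T14 conflict, so at least 2 frequencies are needed.
2 frequencies suffice: T13=1, T2=2, T12=1, T9=2, T7=1, T4=1, T11=2, T10=2, T6=2, T5=2, T14=2. Every pair that conflicts lands in different frequencies.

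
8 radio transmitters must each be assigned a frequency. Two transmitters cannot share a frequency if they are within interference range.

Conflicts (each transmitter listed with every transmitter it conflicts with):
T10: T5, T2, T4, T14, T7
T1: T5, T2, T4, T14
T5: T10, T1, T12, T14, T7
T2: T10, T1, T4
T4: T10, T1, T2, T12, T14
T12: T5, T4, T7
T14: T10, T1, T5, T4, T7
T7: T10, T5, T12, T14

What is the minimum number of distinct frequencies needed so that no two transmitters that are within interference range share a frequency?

4

T10, T5, T14, T7 are mutually in conflict, so at least 4 frequencies are needed.
Using 4 frequencies: T10=2, T1=2, T5=1, T2=3, T4=1, T12=2, T14=3, T7=4. Each listed conflict is separated.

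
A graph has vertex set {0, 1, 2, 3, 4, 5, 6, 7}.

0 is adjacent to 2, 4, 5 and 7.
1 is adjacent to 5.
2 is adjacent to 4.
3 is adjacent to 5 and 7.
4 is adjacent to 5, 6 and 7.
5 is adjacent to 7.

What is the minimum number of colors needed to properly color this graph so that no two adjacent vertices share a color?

0, 4, 5, 7 form a clique, so at least 4 colors are needed.
4 colors suffice: color red → {2, 5, 6}; color blue → {1, 3, 4}; color green → {0}; color yellow → {7}. Each edge has distinct colors on its endpoints.

4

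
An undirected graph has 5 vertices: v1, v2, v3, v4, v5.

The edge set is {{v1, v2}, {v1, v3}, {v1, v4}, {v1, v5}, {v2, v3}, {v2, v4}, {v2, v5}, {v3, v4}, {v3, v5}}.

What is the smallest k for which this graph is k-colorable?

v1, v2, v3, v4 form a clique, so at least 4 colors are needed.
4 colors suffice: color R → {v2}; color B → {v1}; color G → {v3}; color Y → {v4, v5}. Each edge has distinct colors on its endpoints.

4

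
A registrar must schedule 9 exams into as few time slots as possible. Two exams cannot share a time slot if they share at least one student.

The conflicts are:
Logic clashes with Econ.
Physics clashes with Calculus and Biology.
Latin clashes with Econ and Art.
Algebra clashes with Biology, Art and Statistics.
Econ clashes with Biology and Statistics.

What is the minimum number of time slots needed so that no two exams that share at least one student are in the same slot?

The cycle Art-Algebra-Biology-Econ-Latin-Art has odd length 5, so it cannot be 2-colored; at least 3 time slots are needed.
3 time slots suffice: time slot 1 → {Physics, Algebra, Econ}; time slot 2 → {Logic, Calculus, Biology, Art, Statistics}; time slot 3 → {Latin}. No two conflicting exams share a time slot.

3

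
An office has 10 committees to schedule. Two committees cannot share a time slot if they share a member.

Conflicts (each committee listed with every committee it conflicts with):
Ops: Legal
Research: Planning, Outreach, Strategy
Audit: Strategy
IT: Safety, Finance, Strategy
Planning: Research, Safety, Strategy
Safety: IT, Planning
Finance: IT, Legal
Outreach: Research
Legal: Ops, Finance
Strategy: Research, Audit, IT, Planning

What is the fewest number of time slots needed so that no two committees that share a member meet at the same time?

3

Research, Planning, Strategy are mutually in conflict, so at least 3 time slots are needed.
A valid assignment using 3 time slots: Ops=2, Research=3, Audit=2, IT=2, Planning=2, Safety=1, Finance=3, Outreach=1, Legal=1, Strategy=1. Every pair that conflicts lands in different time slots.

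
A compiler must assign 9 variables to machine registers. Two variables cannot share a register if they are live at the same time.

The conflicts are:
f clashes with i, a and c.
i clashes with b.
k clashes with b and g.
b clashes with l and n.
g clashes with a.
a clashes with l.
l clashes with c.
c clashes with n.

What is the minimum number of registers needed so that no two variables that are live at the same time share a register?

The cycle n-b-i-f-c-n has odd length 5, so it cannot be 2-colored; at least 3 registers are needed.
3 registers suffice: register 1 → {b, a, c}; register 2 → {f, g, l, n}; register 3 → {i, k}. No two conflicting variables share a register.

3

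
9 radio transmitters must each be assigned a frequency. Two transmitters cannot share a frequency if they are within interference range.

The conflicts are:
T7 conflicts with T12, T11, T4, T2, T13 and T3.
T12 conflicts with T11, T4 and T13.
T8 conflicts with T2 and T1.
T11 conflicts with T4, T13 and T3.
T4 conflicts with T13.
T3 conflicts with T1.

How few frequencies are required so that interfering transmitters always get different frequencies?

T7, T12, T11, T4, T13 all conflict with each other, so at least 5 frequencies are needed.
5 frequencies suffice: frequency 1 → {T7, T1}; frequency 2 → {T11, T2}; frequency 3 → {T8, T4, T3}; frequency 4 → {T13}; frequency 5 → {T12}. Each listed conflict is separated.

5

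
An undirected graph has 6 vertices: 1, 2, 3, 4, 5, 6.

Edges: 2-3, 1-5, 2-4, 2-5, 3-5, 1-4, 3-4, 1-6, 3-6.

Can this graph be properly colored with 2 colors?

2, 3, 5 form a triangle, so at least 3 colors are needed.
So 2 colors are not enough.

No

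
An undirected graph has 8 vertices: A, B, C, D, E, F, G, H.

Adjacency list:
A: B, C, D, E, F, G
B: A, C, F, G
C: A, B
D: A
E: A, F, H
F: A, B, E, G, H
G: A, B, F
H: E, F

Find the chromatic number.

4

A, B, F, G are mutually adjacent (a clique of size 4), so at least 4 colors are needed.
4 colors suffice: color 1 → {A, H}; color 2 → {C, D, F}; color 3 → {B, E}; color 4 → {G}. Every edge joins two different colors.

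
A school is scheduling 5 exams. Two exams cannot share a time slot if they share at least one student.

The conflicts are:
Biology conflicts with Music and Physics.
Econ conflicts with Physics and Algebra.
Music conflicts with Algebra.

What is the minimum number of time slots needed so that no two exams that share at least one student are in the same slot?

3

The cycle Music-Biology-Physics-Econ-Algebra-Music has odd length 5, so it cannot be 2-colored; at least 3 time slots are needed.
3 time slots suffice: Biology=2, Econ=2, Music=3, Physics=1, Algebra=1. Every pair that conflicts lands in different time slots.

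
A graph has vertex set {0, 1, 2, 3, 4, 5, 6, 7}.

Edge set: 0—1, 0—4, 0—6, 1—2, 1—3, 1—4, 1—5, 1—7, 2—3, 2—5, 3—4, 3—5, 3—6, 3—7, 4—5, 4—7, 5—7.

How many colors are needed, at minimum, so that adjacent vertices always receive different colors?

1, 3, 4, 5, 7 form a clique, so at least 5 colors are needed.
A valid assignment using 5 colors: 0=a, 1=b, 2=c, 3=a, 4=c, 5=d, 6=b, 7=e. Each edge has distinct colors on its endpoints.

5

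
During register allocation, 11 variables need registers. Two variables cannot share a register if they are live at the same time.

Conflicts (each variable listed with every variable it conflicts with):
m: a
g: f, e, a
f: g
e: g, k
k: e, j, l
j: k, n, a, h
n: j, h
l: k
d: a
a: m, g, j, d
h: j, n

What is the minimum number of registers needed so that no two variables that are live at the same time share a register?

j, n, h are mutually in conflict, so at least 3 registers are needed.
3 registers suffice: register 1 → {f, k, a, h}; register 2 → {m, g, j, l, d}; register 3 → {e, n}. Every pair that conflicts lands in different registers.

3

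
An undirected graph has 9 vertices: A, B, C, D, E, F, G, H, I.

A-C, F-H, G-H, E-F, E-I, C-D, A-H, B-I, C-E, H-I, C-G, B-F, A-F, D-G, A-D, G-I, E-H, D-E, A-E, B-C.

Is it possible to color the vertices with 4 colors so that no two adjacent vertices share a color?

Yes

The chromatic number is 4. A, E, F, H are mutually adjacent (a clique of size 4), so at least 4 colors are needed.
4 colors suffice: color 1 → {B, E, G}; color 2 → {A, I}; color 3 → {C, H}; color 4 → {D, F}.
That is already a proper 4-coloring.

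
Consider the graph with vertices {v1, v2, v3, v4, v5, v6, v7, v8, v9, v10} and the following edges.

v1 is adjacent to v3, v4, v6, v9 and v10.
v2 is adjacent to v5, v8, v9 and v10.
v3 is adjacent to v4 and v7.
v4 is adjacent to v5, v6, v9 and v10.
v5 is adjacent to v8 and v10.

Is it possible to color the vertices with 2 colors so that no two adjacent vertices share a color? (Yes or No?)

No

v1, v4, v6 are mutually adjacent, so at least 3 colors are needed.
So 2 colors are not enough.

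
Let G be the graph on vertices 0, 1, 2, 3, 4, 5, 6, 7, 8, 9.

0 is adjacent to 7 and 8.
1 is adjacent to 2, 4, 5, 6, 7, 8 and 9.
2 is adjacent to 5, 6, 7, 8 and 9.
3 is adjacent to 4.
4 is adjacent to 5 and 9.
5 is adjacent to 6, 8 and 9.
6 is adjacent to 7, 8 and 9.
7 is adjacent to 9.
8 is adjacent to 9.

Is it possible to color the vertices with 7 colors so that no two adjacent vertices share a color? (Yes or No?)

Yes

The chromatic number is 6. 1, 2, 5, 6, 8, 9 are mutually adjacent (a clique of size 6), so at least 6 colors are needed.
A valid assignment using 6 colors: 0=a, 1=a, 2=e, 3=a, 4=c, 5=d, 6=c, 7=d, 8=f, 9=b.
Since 7 ≥ 6, a proper 7-coloring certainly exists.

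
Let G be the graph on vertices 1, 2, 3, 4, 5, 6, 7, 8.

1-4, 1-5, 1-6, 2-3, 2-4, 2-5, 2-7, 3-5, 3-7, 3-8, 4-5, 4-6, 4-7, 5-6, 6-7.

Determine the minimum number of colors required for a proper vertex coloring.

1, 4, 5, 6 are pairwise adjacent (a clique of size 4), so at least 4 colors are needed.
4 colors suffice: 1=d, 2=c, 3=a, 4=a, 5=b, 6=c, 7=b, 8=b. Each edge has distinct colors on its endpoints.

4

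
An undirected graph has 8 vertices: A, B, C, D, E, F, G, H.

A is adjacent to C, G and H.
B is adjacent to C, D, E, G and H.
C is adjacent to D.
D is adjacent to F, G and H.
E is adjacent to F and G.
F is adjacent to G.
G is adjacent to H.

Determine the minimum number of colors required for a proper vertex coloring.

4

B, D, G, H are mutually adjacent (a clique of size 4), so at least 4 colors are needed.
4 colors suffice: color 1 → {C, G}; color 2 → {A, D, E}; color 3 → {B, F}; color 4 → {H}. Each edge has distinct colors on its endpoints.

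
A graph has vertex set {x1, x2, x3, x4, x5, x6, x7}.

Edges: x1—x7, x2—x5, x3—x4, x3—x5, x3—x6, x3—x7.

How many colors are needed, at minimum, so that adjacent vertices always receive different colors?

2

x3 and x6 are adjacent, so at least 2 colors are needed.
2 colors suffice: color 1 → {x1, x2, x3}; color 2 → {x4, x5, x6, x7}. Each edge has distinct colors on its endpoints.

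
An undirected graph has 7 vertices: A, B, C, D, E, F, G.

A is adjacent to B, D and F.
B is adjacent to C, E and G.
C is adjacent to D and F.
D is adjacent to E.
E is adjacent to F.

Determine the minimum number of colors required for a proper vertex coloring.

2

C and F are adjacent, so at least 2 colors are needed.
One proper 2-coloring: A=2, B=1, C=2, D=1, E=2, F=1, G=2. Every edge joins two different colors.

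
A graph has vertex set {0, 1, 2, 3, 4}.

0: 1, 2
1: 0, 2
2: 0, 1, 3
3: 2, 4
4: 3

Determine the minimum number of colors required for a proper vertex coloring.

0, 1, 2 are mutually adjacent, so at least 3 colors are needed.
A valid assignment using 3 colors: 0=green, 1=blue, 2=red, 3=blue, 4=red. Every edge joins two different colors.

3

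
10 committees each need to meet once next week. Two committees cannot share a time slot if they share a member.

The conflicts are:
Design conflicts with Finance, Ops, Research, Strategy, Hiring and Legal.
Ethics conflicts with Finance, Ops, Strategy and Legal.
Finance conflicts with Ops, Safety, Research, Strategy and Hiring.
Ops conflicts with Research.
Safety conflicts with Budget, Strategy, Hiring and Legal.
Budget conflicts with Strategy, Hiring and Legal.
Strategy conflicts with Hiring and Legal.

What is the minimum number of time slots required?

Safety, Budget, Strategy, Legal all conflict with each other, so at least 4 time slots are needed.
4 time slots suffice: time slot 1 → {Ops, Strategy}; time slot 2 → {Finance, Budget}; time slot 3 → {Design, Ethics, Safety}; time slot 4 → {Research, Hiring, Legal}. Each listed conflict is separated.

4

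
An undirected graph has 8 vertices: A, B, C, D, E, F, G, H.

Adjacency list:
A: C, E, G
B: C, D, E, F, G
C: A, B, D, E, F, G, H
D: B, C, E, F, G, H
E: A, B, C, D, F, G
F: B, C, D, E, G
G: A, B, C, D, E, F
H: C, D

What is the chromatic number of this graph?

B, C, D, E, F, G form a clique, so at least 6 colors are needed.
6 colors suffice: color 1 → {C}; color 2 → {E, H}; color 3 → {A, D}; color 4 → {G}; color 5 → {B}; color 6 → {F}. Every edge joins two different colors.

6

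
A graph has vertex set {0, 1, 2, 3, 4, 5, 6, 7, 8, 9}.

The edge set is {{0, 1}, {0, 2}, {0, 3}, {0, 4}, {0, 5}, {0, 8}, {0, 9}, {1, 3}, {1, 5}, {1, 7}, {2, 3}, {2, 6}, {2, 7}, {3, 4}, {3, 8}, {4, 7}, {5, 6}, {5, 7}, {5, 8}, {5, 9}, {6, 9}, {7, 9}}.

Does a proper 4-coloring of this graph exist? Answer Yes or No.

Yes

The chromatic number is 3. 5, 7, 9 are mutually adjacent, so at least 3 colors are needed.
3 colors suffice: color red → {0, 6, 7}; color blue → {3, 5}; color green → {1, 2, 4, 8, 9}.
Since 4 ≥ 3, a proper 4-coloring certainly exists.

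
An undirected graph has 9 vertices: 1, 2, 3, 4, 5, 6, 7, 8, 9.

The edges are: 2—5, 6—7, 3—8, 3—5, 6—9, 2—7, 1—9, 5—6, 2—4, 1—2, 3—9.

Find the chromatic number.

3

The cycle 2-7-6-9-1-2 has odd length 5, so it cannot be 2-colored; at least 3 colors are needed.
A valid assignment using 3 colors: 1=c, 2=a, 3=a, 4=b, 5=b, 6=a, 7=b, 8=b, 9=b. Each edge has distinct colors on its endpoints.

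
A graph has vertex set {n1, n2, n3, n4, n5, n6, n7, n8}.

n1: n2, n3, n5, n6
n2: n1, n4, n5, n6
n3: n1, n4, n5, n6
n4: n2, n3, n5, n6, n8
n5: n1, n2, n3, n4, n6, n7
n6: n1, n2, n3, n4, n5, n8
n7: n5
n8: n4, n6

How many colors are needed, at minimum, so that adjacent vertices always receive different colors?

4

n1, n2, n5, n6 are pairwise adjacent (a clique of size 4), so at least 4 colors are needed.
A valid assignment using 4 colors: n1=G, n2=Y, n3=Y, n4=G, n5=R, n6=B, n7=B, n8=R. Each edge has distinct colors on its endpoints.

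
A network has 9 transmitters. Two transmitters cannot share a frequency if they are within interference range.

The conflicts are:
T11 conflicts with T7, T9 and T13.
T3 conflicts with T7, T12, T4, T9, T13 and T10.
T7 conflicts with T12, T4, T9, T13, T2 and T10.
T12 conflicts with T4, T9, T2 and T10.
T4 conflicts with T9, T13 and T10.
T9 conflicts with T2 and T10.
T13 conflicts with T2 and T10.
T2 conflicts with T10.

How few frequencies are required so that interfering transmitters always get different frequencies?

T3, T7, T12, T4, T9, T10 all conflict with each other, so at least 6 frequencies are needed.
6 frequencies suffice: frequency 1 → {T7}; frequency 2 → {T11, T10}; frequency 3 → {T9, T13}; frequency 4 → {T3, T2}; frequency 5 → {T4}; frequency 6 → {T12}. Each listed conflict is separated.

6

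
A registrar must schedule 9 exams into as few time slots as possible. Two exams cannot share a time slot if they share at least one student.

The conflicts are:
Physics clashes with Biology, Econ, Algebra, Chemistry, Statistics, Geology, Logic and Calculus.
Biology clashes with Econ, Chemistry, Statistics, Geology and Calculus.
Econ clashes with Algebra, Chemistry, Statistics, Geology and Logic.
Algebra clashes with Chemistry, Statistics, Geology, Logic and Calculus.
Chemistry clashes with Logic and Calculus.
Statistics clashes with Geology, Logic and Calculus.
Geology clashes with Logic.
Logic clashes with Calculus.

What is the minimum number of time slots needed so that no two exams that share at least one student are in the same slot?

Physics, Econ, Algebra, Statistics, Geology, Logic all conflict with each other, so at least 6 time slots are needed.
6 time slots suffice: time slot 1 → {Physics}; time slot 2 → {Chemistry, Statistics}; time slot 3 → {Biology, Algebra}; time slot 4 → {Econ, Calculus}; time slot 5 → {Logic}; time slot 6 → {Geology}. Each listed conflict is separated.

6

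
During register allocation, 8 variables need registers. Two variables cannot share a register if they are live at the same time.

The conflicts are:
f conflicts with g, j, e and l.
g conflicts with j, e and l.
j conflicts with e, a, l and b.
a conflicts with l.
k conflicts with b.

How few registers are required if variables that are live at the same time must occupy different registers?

f, g, j, l are mutually in conflict, so at least 4 registers are needed.
Using 4 registers: f=3, g=2, j=1, e=4, a=2, l=4, k=1, b=2. Every pair that conflicts lands in different registers.

4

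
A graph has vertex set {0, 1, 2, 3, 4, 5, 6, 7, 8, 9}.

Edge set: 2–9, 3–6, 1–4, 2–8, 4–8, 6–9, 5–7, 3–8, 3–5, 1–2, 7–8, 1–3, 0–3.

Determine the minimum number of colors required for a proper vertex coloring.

3

The cycle 3-1-2-9-6-3 has odd length 5, so it cannot be 2-colored; at least 3 colors are needed.
One proper 3-coloring: 0=blue, 1=blue, 2=red, 3=red, 4=red, 5=blue, 6=blue, 7=red, 8=blue, 9=green. Each edge has distinct colors on its endpoints.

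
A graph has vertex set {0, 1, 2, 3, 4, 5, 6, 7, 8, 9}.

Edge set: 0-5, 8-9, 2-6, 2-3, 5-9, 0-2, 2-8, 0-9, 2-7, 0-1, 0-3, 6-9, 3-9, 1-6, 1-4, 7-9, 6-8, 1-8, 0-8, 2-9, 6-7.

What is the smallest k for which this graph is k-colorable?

2, 6, 7, 9 are pairwise adjacent (a clique of size 4), so at least 4 colors are needed.
A valid assignment using 4 colors: 0=green, 1=red, 2=blue, 3=yellow, 4=blue, 5=blue, 6=green, 7=yellow, 8=yellow, 9=red. No two adjacent vertices share a color.

4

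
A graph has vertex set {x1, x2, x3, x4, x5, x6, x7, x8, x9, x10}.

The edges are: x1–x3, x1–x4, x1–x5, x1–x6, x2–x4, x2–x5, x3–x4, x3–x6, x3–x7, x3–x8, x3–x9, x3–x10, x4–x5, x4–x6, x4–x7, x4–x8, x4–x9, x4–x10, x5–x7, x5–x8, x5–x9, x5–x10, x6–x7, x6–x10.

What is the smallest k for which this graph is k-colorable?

x3, x4, x6, x10 form a clique, so at least 4 colors are needed.
4 colors suffice: color 1 → {x4}; color 2 → {x3, x5}; color 3 → {x2, x6, x8, x9}; color 4 → {x1, x7, x10}. Each edge has distinct colors on its endpoints.

4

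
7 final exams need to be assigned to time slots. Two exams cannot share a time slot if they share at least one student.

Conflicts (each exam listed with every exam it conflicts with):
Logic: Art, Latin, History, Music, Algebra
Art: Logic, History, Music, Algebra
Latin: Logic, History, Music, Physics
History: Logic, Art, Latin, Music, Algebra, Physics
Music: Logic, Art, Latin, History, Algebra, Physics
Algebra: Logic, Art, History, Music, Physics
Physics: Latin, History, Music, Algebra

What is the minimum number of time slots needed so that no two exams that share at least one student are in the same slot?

5

Logic, Art, History, Music, Algebra all conflict with each other, so at least 5 time slots are needed.
A valid assignment using 5 time slots: Logic=4, Art=5, Latin=3, History=1, Music=2, Algebra=3, Physics=4. No two conflicting exams share a time slot.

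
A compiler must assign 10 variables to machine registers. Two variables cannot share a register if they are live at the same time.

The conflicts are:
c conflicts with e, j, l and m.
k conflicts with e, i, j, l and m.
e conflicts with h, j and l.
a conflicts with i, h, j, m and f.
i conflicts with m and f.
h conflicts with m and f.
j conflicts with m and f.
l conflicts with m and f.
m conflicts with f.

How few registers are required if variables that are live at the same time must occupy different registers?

4

a, j, m, f all conflict with each other, so at least 4 registers are needed.
4 registers suffice: c=3, k=3, e=1, a=4, i=2, h=2, j=2, l=2, m=1, f=3. No two conflicting variables share a register.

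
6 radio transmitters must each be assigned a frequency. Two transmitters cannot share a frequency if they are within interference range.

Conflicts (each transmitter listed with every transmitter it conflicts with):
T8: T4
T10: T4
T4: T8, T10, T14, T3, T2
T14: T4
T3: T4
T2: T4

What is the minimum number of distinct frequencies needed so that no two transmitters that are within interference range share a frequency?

2

T4 and T3 conflict, so at least 2 frequencies are needed.
2 frequencies suffice: frequency 1 → {T4}; frequency 2 → {T8, T10, T14, T3, T2}. Each listed conflict is separated.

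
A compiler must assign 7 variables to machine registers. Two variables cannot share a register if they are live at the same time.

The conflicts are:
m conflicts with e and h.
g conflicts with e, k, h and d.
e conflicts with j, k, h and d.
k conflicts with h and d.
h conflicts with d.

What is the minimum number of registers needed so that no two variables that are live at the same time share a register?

5

g, e, k, h, d are mutually in conflict, so at least 5 registers are needed.
5 registers suffice: register 1 → {e}; register 2 → {j, h}; register 3 → {m, k}; register 4 → {d}; register 5 → {g}. Every pair that conflicts lands in different registers.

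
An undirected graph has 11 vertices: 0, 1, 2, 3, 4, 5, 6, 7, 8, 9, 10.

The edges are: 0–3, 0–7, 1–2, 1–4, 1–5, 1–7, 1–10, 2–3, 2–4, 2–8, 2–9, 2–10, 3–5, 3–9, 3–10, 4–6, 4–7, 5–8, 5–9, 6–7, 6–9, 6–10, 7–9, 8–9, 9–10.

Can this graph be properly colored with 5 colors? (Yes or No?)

The chromatic number is 4. 2, 3, 9, 10 form a clique, so at least 4 colors are needed.
A valid assignment using 4 colors: 0=a, 1=a, 2=b, 3=c, 4=d, 5=b, 6=c, 7=b, 8=c, 9=a, 10=d.
Since 5 ≥ 4, a proper 5-coloring certainly exists.

Yes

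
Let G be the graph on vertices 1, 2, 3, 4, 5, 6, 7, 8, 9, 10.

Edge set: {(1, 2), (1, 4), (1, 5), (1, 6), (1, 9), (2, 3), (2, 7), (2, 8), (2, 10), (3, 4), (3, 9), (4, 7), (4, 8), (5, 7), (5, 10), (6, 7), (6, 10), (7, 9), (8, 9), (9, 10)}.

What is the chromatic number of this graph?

1 and 5 are adjacent, so at least 2 colors are needed.
2 colors suffice: 1=a, 2=b, 3=a, 4=b, 5=b, 6=b, 7=a, 8=a, 9=b, 10=a. Every edge joins two different colors.

2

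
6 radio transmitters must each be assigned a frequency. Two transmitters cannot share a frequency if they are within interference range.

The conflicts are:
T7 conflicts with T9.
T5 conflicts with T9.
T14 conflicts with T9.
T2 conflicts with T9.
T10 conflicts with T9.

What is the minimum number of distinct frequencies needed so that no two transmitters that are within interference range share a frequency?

T10 and T9 conflict, so at least 2 frequencies are needed.
Using 2 frequencies: T7=2, T5=2, T14=2, T2=2, T10=2, T9=1. Each listed conflict is separated.

2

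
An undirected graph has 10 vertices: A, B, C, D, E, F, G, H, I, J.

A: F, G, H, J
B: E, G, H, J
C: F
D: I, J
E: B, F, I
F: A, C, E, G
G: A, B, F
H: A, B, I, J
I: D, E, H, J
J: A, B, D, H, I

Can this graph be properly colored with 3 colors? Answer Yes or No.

The chromatic number is 3. H, I, J form a triangle, so at least 3 colors are needed.
One proper 3-coloring: A=2, B=2, C=2, D=3, E=3, F=1, G=3, H=3, I=2, J=1.
That is already a proper 3-coloring.

Yes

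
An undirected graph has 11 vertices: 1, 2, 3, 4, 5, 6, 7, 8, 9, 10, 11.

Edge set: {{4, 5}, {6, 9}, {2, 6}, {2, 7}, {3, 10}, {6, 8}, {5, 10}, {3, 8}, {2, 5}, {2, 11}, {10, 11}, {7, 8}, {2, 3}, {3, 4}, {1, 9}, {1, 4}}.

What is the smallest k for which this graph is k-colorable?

7 and 8 are adjacent, so at least 2 colors are needed.
2 colors suffice: color red → {2, 4, 8, 9, 10}; color blue → {1, 3, 5, 6, 7, 11}. No two adjacent vertices share a color.

2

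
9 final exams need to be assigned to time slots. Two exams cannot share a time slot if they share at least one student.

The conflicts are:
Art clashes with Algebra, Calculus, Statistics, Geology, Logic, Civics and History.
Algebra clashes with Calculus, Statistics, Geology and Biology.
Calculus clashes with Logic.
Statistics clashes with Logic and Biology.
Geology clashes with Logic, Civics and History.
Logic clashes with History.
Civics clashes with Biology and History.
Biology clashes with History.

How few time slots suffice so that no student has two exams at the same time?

Art, Geology, Logic, History all conflict with each other, so at least 4 time slots are needed.
4 time slots suffice: time slot 1 → {Art, Biology}; time slot 2 → {Algebra, Logic, Civics}; time slot 3 → {Calculus, Statistics, History}; time slot 4 → {Geology}. No two conflicting exams share a time slot.

4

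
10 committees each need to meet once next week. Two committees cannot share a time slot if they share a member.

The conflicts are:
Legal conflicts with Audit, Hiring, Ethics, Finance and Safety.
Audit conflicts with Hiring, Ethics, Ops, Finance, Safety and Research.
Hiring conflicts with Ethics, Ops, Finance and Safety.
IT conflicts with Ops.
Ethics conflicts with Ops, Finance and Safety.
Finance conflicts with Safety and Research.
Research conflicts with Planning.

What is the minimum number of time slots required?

Legal, Audit, Hiring, Ethics, Finance, Safety pairwise conflict, so at least 6 time slots are needed.
6 time slots suffice: Legal=6, Audit=1, Hiring=2, IT=1, Ethics=3, Ops=4, Finance=4, Safety=5, Research=2, Planning=1. Every pair that conflicts lands in different time slots.

6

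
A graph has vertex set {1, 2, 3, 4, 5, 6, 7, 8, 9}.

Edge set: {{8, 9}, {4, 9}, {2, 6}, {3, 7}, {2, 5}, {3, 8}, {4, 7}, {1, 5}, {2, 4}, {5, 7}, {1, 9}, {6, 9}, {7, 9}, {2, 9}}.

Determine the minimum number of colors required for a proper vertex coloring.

2, 6, 9 form a triangle, so at least 3 colors are needed.
One proper 3-coloring: 1=blue, 2=blue, 3=red, 4=green, 5=red, 6=green, 7=blue, 8=blue, 9=red. No two adjacent vertices share a color.

3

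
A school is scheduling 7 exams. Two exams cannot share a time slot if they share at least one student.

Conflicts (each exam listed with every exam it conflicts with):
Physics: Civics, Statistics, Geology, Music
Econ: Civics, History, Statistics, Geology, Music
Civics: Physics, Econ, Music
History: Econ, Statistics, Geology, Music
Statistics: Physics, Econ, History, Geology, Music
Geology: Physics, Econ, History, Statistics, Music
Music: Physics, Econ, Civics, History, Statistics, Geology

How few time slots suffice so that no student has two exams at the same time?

5

Econ, History, Statistics, Geology, Music are mutually in conflict, so at least 5 time slots are needed.
5 time slots suffice: time slot 1 → {Music}; time slot 2 → {Civics, Statistics}; time slot 3 → {Physics, Econ}; time slot 4 → {Geology}; time slot 5 → {History}. Every pair that conflicts lands in different time slots.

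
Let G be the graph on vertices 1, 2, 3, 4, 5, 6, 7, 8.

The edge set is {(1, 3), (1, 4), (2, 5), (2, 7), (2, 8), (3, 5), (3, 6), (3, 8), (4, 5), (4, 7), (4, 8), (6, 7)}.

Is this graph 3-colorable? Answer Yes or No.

The chromatic number is 3. The cycle 5-2-7-6-3-5 has odd length 5, so it cannot be 2-colored; at least 3 colors are needed.
A valid assignment using 3 colors: 1=b, 2=a, 3=a, 4=a, 5=b, 6=c, 7=b, 8=b.
That is already a proper 3-coloring.

Yes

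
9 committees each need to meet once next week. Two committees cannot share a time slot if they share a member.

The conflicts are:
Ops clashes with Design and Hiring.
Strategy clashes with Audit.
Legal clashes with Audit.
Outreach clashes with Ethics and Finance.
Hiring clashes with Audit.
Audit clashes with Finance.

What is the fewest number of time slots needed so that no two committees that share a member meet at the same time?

2

Ops and Design conflict, so at least 2 time slots are needed.
2 time slots suffice: time slot 1 → {Ops, Outreach, Audit}; time slot 2 → {Design, Strategy, Legal, Hiring, Ethics, Finance}. Each listed conflict is separated.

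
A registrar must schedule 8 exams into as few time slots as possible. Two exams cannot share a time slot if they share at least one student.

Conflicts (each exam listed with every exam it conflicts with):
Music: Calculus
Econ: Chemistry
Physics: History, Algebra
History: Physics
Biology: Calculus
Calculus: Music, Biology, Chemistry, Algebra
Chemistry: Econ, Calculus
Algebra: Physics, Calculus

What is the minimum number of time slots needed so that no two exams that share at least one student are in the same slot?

2

Biology and Calculus conflict, so at least 2 time slots are needed.
Using 2 time slots: Music=2, Econ=1, Physics=1, History=2, Biology=2, Calculus=1, Chemistry=2, Algebra=2. Every pair that conflicts lands in different time slots.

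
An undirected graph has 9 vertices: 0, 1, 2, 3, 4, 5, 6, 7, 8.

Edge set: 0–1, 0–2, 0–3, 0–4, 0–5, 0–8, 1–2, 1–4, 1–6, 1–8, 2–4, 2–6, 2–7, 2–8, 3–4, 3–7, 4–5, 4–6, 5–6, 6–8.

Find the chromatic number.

0, 1, 2, 4 are pairwise adjacent (a clique of size 4), so at least 4 colors are needed.
4 colors suffice: color a → {2, 3, 5}; color b → {0, 6, 7}; color c → {4, 8}; color d → {1}. Every edge joins two different colors.

4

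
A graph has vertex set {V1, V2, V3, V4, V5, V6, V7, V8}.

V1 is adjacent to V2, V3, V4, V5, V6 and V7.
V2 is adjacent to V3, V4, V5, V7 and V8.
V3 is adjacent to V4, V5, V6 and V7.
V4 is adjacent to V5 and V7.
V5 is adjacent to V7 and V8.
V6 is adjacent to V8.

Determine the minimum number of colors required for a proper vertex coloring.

6

V1, V2, V3, V4, V5, V7 are mutually adjacent (a clique of size 6), so at least 6 colors are needed.
6 colors suffice: color 1 → {V3, V8}; color 2 → {V2, V6}; color 3 → {V1}; color 4 → {V5}; color 5 → {V4}; color 6 → {V7}. Each edge has distinct colors on its endpoints.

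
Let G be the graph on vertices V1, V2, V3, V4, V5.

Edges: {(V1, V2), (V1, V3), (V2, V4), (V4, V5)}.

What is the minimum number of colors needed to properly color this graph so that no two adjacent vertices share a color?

V1 and V2 are adjacent, so at least 2 colors are needed.
2 colors suffice: V1=blue, V2=red, V3=red, V4=blue, V5=red. Each edge has distinct colors on its endpoints.

2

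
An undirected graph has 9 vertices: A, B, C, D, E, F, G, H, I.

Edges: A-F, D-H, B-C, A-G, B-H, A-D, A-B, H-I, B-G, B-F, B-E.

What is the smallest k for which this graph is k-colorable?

3

A, B, G are mutually adjacent, so at least 3 colors are needed.
3 colors suffice: color 1 → {B, D, I}; color 2 → {A, C, E, H}; color 3 → {F, G}. No two adjacent vertices share a color.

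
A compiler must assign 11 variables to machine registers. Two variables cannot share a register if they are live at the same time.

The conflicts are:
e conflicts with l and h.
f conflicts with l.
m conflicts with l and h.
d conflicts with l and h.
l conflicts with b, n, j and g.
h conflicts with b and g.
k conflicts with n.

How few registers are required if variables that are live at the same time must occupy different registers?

2

l and j conflict, so at least 2 registers are needed.
2 registers suffice: e=2, f=2, m=2, d=2, l=1, h=1, k=1, b=2, n=2, j=2, g=2. No two conflicting variables share a register.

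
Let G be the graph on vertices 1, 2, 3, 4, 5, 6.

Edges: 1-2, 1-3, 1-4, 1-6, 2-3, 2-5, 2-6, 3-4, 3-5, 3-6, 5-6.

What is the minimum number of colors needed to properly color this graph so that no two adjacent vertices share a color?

4

2, 3, 5, 6 form a clique, so at least 4 colors are needed.
4 colors suffice: color red → {3}; color blue → {2, 4}; color green → {1, 5}; color yellow → {6}. Every edge joins two different colors.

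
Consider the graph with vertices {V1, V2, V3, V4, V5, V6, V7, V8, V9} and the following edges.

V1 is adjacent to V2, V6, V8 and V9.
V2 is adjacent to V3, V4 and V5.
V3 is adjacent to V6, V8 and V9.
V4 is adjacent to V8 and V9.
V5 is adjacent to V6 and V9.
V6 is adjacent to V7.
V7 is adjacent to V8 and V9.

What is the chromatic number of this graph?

2

V3 and V6 are adjacent, so at least 2 colors are needed.
One proper 2-coloring: V1=B, V2=R, V3=B, V4=B, V5=B, V6=R, V7=B, V8=R, V9=R. Each edge has distinct colors on its endpoints.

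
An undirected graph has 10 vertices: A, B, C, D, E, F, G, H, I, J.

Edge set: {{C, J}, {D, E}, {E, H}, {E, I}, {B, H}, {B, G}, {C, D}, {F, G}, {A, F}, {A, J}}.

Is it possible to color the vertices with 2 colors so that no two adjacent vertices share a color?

The cycle H-E-D-C-J-A-F-G-B-H has odd length 9, so it cannot be 2-colored; at least 3 colors are needed.
So 2 colors are not enough.

No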